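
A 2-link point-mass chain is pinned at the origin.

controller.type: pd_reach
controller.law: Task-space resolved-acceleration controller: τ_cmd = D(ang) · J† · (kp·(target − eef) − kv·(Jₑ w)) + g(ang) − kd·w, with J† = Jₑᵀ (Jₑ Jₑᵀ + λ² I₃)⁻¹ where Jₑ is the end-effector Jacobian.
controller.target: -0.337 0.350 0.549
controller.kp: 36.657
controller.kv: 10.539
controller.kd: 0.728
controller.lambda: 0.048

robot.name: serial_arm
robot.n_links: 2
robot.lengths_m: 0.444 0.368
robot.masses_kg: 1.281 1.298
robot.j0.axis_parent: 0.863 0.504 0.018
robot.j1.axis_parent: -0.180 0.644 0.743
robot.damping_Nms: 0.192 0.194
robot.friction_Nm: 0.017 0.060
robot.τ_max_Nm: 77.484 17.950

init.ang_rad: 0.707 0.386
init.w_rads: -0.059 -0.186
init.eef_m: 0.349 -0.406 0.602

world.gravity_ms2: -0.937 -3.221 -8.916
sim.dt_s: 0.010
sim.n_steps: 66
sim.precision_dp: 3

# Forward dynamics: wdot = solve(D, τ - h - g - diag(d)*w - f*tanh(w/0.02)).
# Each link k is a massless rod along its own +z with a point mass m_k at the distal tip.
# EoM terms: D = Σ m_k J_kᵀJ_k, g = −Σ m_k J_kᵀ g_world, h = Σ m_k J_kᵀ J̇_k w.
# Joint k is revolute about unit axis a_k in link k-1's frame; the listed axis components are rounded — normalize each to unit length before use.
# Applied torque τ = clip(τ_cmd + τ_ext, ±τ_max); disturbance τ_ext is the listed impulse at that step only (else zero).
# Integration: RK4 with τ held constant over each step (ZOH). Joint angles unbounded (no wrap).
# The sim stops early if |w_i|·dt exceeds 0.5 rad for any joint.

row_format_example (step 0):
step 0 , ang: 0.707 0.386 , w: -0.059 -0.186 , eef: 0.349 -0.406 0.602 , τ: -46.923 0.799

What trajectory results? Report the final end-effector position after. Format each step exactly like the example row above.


step 1 , ang: 0.705 0.384 , w: -0.381 -0.161 , eef: 0.348 -0.405 0.603 , τ: -43.016 0.711
step 2 , ang: 0.700 0.383 , w: -0.666 -0.145 , eef: 0.346 -0.402 0.606 , τ: -39.506 0.634
step 3 , ang: 0.692 0.381 , w: -0.918 -0.136 , eef: 0.343 -0.399 0.610 , τ: -36.349 0.568
step 4 , ang: 0.681 0.380 , w: -1.142 -0.136 , eef: 0.340 -0.393 0.615 , τ: -33.504 0.510
step 5 , ang: 0.669 0.379 , w: -1.339 -0.143 , eef: 0.336 -0.387 0.622 , τ: -30.934 0.461
step 6 , ang: 0.655 0.377 , w: -1.514 -0.156 , eef: 0.331 -0.380 0.629 , τ: -28.606 0.419
step 7 , ang: 0.639 0.375 , w: -1.668 -0.174 , eef: 0.325 -0.371 0.637 , τ: -26.489 0.382
step 8 , ang: 0.621 0.374 , w: -1.803 -0.197 , eef: 0.319 -0.362 0.645 , τ: -24.559 0.350
step 9 , ang: 0.603 0.371 , w: -1.922 -0.224 , eef: 0.313 -0.352 0.654 , τ: -22.792 0.322
step 10 , ang: 0.583 0.369 , w: -2.026 -0.254 , eef: 0.305 -0.341 0.663 , τ: -21.168 0.298
step 11 , ang: 0.562 0.366 , w: -2.116 -0.286 , eef: 0.298 -0.330 0.672 , τ: -19.669 0.276
step 12 , ang: 0.541 0.363 , w: -2.194 -0.320 , eef: 0.290 -0.318 0.682 , τ: -18.278 0.256
step 13 , ang: 0.519 0.360 , w: -2.261 -0.355 , eef: 0.281 -0.305 0.691 , τ: -16.984 0.238
step 14 , ang: 0.496 0.356 , w: -2.318 -0.391 , eef: 0.272 -0.292 0.700 , τ: -15.773 0.222
step 15 , ang: 0.472 0.352 , w: -2.365 -0.427 , eef: 0.263 -0.279 0.709 , τ: -14.635 0.207
step 16 , ang: 0.448 0.348 , w: -2.404 -0.463 , eef: 0.254 -0.265 0.718 , τ: -13.563 0.195
step 17 , ang: 0.424 0.343 , w: -2.435 -0.499 , eef: 0.244 -0.251 0.727 , τ: -12.547 0.183
step 18 , ang: 0.400 0.338 , w: -2.460 -0.534 , eef: 0.234 -0.236 0.735 , τ: -11.583 0.174
step 19 , ang: 0.375 0.332 , w: -2.478 -0.569 , eef: 0.223 -0.221 0.743 , τ: -10.663 0.166
step 20 , ang: 0.350 0.326 , w: -2.489 -0.602 , eef: 0.213 -0.206 0.751 , τ: -9.785 0.160
step 21 , ang: 0.325 0.320 , w: -2.496 -0.634 , eef: 0.202 -0.191 0.758 , τ: -8.943 0.155
step 22 , ang: 0.300 0.314 , w: -2.497 -0.665 , eef: 0.191 -0.175 0.765 , τ: -8.135 0.153
step 23 , ang: 0.275 0.307 , w: -2.493 -0.694 , eef: 0.180 -0.160 0.771 , τ: -7.358 0.153
step 24 , ang: 0.250 0.300 , w: -2.485 -0.722 , eef: 0.168 -0.144 0.777 , τ: -6.609 0.154
step 25 , ang: 0.226 0.292 , w: -2.473 -0.748 , eef: 0.157 -0.128 0.782 , τ: -5.888 0.158
step 26 , ang: 0.201 0.285 , w: -2.457 -0.772 , eef: 0.146 -0.113 0.787 , τ: -5.192 0.164
step 27 , ang: 0.177 0.277 , w: -2.438 -0.794 , eef: 0.134 -0.097 0.791 , τ: -4.521 0.172
step 28 , ang: 0.152 0.269 , w: -2.416 -0.815 , eef: 0.123 -0.081 0.795 , τ: -3.873 0.182
step 29 , ang: 0.128 0.261 , w: -2.391 -0.834 , eef: 0.111 -0.066 0.799 , τ: -3.248 0.194
step 30 , ang: 0.104 0.252 , w: -2.363 -0.851 , eef: 0.100 -0.050 0.801 , τ: -2.646 0.208
step 31 , ang: 0.081 0.244 , w: -2.332 -0.867 , eef: 0.089 -0.035 0.804 , τ: -2.065 0.224
step 32 , ang: 0.058 0.235 , w: -2.300 -0.880 , eef: 0.077 -0.020 0.806 , τ: -1.506 0.242
step 33 , ang: 0.035 0.226 , w: -2.265 -0.892 , eef: 0.066 -0.005 0.807 , τ: -0.968 0.262
step 34 , ang: 0.013 0.217 , w: -2.229 -0.903 , eef: 0.055 0.010 0.808 , τ: -0.451 0.283
step 35 , ang: -0.010 0.208 , w: -2.190 -0.911 , eef: 0.044 0.024 0.808 , τ: 0.045 0.306
step 36 , ang: -0.031 0.199 , w: -2.151 -0.919 , eef: 0.033 0.038 0.809 , τ: 0.521 0.331
step 37 , ang: -0.053 0.190 , w: -2.110 -0.924 , eef: 0.022 0.052 0.808 , τ: 0.976 0.357
step 38 , ang: -0.073 0.180 , w: -2.068 -0.929 , eef: 0.012 0.066 0.808 , τ: 1.411 0.384
step 39 , ang: -0.094 0.171 , w: -2.025 -0.932 , eef: 0.001 0.079 0.807 , τ: 1.826 0.412
step 40 , ang: -0.114 0.162 , w: -1.981 -0.933 , eef: -0.009 0.092 0.805 , τ: 2.221 0.441
step 41 , ang: -0.133 0.152 , w: -1.936 -0.934 , eef: -0.019 0.105 0.804 , τ: 2.596 0.471
step 42 , ang: -0.153 0.143 , w: -1.891 -0.933 , eef: -0.029 0.118 0.802 , τ: 2.953 0.502
step 43 , ang: -0.171 0.134 , w: -1.845 -0.932 , eef: -0.038 0.130 0.800 , τ: 3.290 0.533
step 44 , ang: -0.189 0.124 , w: -1.799 -0.929 , eef: -0.048 0.142 0.797 , τ: 3.609 0.565
step 45 , ang: -0.207 0.115 , w: -1.753 -0.926 , eef: -0.057 0.153 0.795 , τ: 3.910 0.597
step 46 , ang: -0.225 0.106 , w: -1.706 -0.922 , eef: -0.066 0.164 0.792 , τ: 4.193 0.629
step 47 , ang: -0.241 0.097 , w: -1.660 -0.917 , eef: -0.075 0.175 0.789 , τ: 4.459 0.662
step 48 , ang: -0.258 0.088 , w: -1.614 -0.911 , eef: -0.083 0.185 0.786 , τ: 4.708 0.694
step 49 , ang: -0.274 0.079 , w: -1.568 -0.905 , eef: -0.092 0.195 0.782 , τ: 4.941 0.726
step 50 , ang: -0.289 0.070 , w: -1.522 -0.898 , eef: -0.100 0.205 0.779 , τ: 5.158 0.758
step 51 , ang: -0.304 0.061 , w: -1.476 -0.891 , eef: -0.108 0.215 0.776 , τ: 5.361 0.790
step 52 , ang: -0.319 0.052 , w: -1.431 -0.883 , eef: -0.115 0.224 0.772 , τ: 5.549 0.821
step 53 , ang: -0.333 0.043 , w: -1.386 -0.875 , eef: -0.123 0.232 0.768 , τ: 5.722 0.852
step 54 , ang: -0.346 0.034 , w: -1.342 -0.867 , eef: -0.130 0.241 0.764 , τ: 5.883 0.883
step 55 , ang: -0.360 0.026 , w: -1.299 -0.858 , eef: -0.137 0.249 0.761 , τ: 6.030 0.913
step 56 , ang: -0.372 0.017 , w: -1.256 -0.849 , eef: -0.144 0.257 0.757 , τ: 6.166 0.942
step 57 , ang: -0.385 0.009 , w: -1.214 -0.840 , eef: -0.151 0.264 0.753 , τ: 6.290 0.971
step 58 , ang: -0.397 0.000 , w: -1.172 -0.830 , eef: -0.157 0.271 0.749 , τ: 6.403 0.999
step 59 , ang: -0.408 -0.008 , w: -1.131 -0.821 , eef: -0.163 0.278 0.745 , τ: 6.505 1.027
step 60 , ang: -0.419 -0.016 , w: -1.091 -0.811 , eef: -0.169 0.285 0.741 , τ: 6.598 1.053
step 61 , ang: -0.430 -0.024 , w: -1.052 -0.802 , eef: -0.175 0.291 0.737 , τ: 6.681 1.079
step 62 , ang: -0.440 -0.032 , w: -1.014 -0.792 , eef: -0.181 0.297 0.734 , τ: 6.756 1.105
step 63 , ang: -0.450 -0.040 , w: -0.976 -0.782 , eef: -0.186 0.303 0.730 , τ: 6.822 1.130
step 64 , ang: -0.460 -0.048 , w: -0.939 -0.772 , eef: -0.192 0.309 0.726 , τ: 6.881 1.154
step 65 , ang: -0.469 -0.055 , w: -0.904 -0.762 , eef: -0.197 0.314 0.722 , τ: 6.932 1.177
step 66 , ang: -0.478 -0.063 , w: -0.869 -0.753 , eef: -0.202 0.319 0.719
final eef position (m): -0.202 0.319 0.719


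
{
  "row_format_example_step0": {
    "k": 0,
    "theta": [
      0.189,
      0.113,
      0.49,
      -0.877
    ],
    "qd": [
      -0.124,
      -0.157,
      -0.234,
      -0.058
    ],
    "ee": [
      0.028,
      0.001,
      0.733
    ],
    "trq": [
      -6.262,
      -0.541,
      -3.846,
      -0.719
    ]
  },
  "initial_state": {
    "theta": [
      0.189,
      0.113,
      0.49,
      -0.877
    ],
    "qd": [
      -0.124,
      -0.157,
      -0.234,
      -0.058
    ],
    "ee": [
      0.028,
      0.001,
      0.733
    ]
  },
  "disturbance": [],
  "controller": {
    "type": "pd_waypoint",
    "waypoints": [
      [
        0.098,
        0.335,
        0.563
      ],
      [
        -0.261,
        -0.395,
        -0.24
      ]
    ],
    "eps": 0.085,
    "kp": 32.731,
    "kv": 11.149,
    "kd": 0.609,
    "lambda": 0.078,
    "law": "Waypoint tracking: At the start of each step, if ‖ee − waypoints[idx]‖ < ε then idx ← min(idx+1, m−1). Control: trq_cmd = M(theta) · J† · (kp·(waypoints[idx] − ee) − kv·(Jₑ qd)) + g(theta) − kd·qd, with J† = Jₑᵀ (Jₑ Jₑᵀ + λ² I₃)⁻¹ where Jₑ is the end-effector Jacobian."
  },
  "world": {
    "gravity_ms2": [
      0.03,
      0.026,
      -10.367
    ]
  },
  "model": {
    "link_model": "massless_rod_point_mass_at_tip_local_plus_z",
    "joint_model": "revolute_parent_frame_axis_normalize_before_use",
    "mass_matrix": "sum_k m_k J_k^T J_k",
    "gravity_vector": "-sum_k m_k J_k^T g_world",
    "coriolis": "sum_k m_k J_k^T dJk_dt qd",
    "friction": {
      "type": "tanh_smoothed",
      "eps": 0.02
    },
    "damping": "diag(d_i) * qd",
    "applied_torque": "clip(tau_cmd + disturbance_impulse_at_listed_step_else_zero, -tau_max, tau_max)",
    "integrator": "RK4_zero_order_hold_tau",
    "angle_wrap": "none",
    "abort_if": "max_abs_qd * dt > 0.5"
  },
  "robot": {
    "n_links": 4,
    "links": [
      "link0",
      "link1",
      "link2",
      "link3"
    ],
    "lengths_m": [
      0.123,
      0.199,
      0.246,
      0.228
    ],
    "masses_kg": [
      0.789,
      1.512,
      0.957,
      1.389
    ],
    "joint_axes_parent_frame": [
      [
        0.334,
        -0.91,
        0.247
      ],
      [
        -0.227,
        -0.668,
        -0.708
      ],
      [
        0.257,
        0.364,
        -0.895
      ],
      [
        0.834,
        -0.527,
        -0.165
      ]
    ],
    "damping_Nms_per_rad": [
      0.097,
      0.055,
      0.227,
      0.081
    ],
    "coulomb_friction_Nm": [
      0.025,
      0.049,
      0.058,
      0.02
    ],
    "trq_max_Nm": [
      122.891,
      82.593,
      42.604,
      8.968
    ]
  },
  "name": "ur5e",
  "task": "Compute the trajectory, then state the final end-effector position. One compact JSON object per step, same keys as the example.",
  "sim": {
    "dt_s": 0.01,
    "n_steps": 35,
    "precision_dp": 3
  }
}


{"k":1,"theta":[0.188,0.112,0.487,-0.879],"qd":[-0.167,-0.058,-0.344,-0.408],"ee":[0.03,0.003,0.732],"trq":[-5.601,-0.5,-3.433,-0.217]}
{"k":2,"theta":[0.186,0.112,0.483,-0.885],"qd":[-0.205,0.015,-0.452,-0.669],"ee":[0.031,0.005,0.732],"trq":[-5.038,-0.47,-3.051,0.193]}
{"k":3,"theta":[0.183,0.112,0.478,-0.892],"qd":[-0.236,0.057,-0.562,-0.86],"ee":[0.032,0.008,0.731],"trq":[-4.554,-0.442,-2.696,0.53]}
{"k":4,"theta":[0.181,0.113,0.472,-0.902],"qd":[-0.266,0.091,-0.659,-0.999],"ee":[0.034,0.011,0.73],"trq":[-4.133,-0.423,-2.375,0.812]}
{"k":5,"theta":[0.178,0.114,0.465,-0.912],"qd":[-0.297,0.122,-0.743,-1.099],"ee":[0.035,0.015,0.728],"trq":[-3.761,-0.409,-2.088,1.049]}
{"k":6,"theta":[0.175,0.115,0.457,-0.924],"qd":[-0.327,0.15,-0.816,-1.168],"ee":[0.036,0.02,0.727],"trq":[-3.427,-0.4,-1.83,1.251]}
{"k":7,"theta":[0.172,0.117,0.449,-0.935],"qd":[-0.357,0.175,-0.878,-1.213],"ee":[0.038,0.024,0.725],"trq":[-3.125,-0.392,-1.598,1.426]}
{"k":8,"theta":[0.168,0.119,0.44,-0.948],"qd":[-0.385,0.198,-0.931,-1.24],"ee":[0.039,0.029,0.723],"trq":[-2.847,-0.385,-1.389,1.578]}
{"k":9,"theta":[0.164,0.121,0.43,-0.96],"qd":[-0.413,0.219,-0.975,-1.252],"ee":[0.041,0.034,0.721],"trq":[-2.589,-0.378,-1.202,1.711]}
{"k":10,"theta":[0.16,0.123,0.42,-0.973],"qd":[-0.439,0.239,-1.011,-1.253],"ee":[0.042,0.04,0.72],"trq":[-2.346,-0.37,-1.033,1.83]}
{"k":11,"theta":[0.155,0.126,0.41,-0.985],"qd":[-0.464,0.258,-1.04,-1.245],"ee":[0.044,0.045,0.718],"trq":[-2.116,-0.363,-0.88,1.936]}
{"k":12,"theta":[0.15,0.128,0.399,-0.998],"qd":[-0.487,0.275,-1.063,-1.231],"ee":[0.045,0.05,0.716],"trq":[-1.896,-0.354,-0.741,2.032]}
{"k":13,"theta":[0.145,0.131,0.389,-1.01],"qd":[-0.508,0.291,-1.081,-1.212],"ee":[0.047,0.056,0.714],"trq":[-1.685,-0.345,-0.616,2.119]}
{"k":14,"theta":[0.14,0.134,0.378,-1.022],"qd":[-0.528,0.307,-1.095,-1.189],"ee":[0.048,0.062,0.711],"trq":[-1.482,-0.337,-0.502,2.198]}
{"k":15,"theta":[0.135,0.137,0.367,-1.033],"qd":[-0.546,0.321,-1.104,-1.163],"ee":[0.05,0.067,0.709],"trq":[-1.285,-0.328,-0.397,2.272]}
{"k":16,"theta":[0.129,0.14,0.356,-1.045],"qd":[-0.562,0.335,-1.109,-1.135],"ee":[0.051,0.073,0.707],"trq":[-1.093,-0.319,-0.302,2.339]}
{"k":17,"theta":[0.124,0.144,0.345,-1.056],"qd":[-0.577,0.348,-1.112,-1.105],"ee":[0.052,0.078,0.705],"trq":[-0.907,-0.311,-0.215,2.401]}
{"k":18,"theta":[0.118,0.147,0.334,-1.067],"qd":[-0.59,0.36,-1.111,-1.074],"ee":[0.054,0.084,0.703],"trq":[-0.725,-0.303,-0.135,2.46]}
{"k":19,"theta":[0.112,0.151,0.322,-1.078],"qd":[-0.601,0.371,-1.108,-1.043],"ee":[0.055,0.09,0.7],"trq":[-0.548,-0.296,-0.061,2.514]}
{"k":20,"theta":[0.106,0.155,0.311,-1.088],"qd":[-0.611,0.382,-1.103,-1.011],"ee":[0.057,0.095,0.698],"trq":[-0.375,-0.291,0.008,2.564]}
{"k":21,"theta":[0.1,0.159,0.3,-1.098],"qd":[-0.619,0.392,-1.096,-0.979],"ee":[0.058,0.1,0.696],"trq":[-0.206,-0.286,0.072,2.611]}
{"k":22,"theta":[0.093,0.163,0.289,-1.107],"qd":[-0.626,0.402,-1.087,-0.947],"ee":[0.059,0.106,0.693],"trq":[-0.042,-0.283,0.131,2.656]}
{"k":23,"theta":[0.087,0.167,0.279,-1.117],"qd":[-0.631,0.41,-1.077,-0.916],"ee":[0.061,0.111,0.691],"trq":[0.118,-0.281,0.186,2.697]}
{"k":24,"theta":[0.081,0.171,0.268,-1.126],"qd":[-0.636,0.418,-1.065,-0.884],"ee":[0.062,0.116,0.689],"trq":[0.274,-0.281,0.238,2.736]}
{"k":25,"theta":[0.074,0.175,0.257,-1.134],"qd":[-0.639,0.426,-1.053,-0.853],"ee":[0.064,0.121,0.686],"trq":[0.427,-0.283,0.287,2.773]}
{"k":26,"theta":[0.068,0.179,0.247,-1.143],"qd":[-0.641,0.433,-1.039,-0.823],"ee":[0.065,0.126,0.684],"trq":[0.574,-0.286,0.333,2.807]}
{"k":27,"theta":[0.062,0.184,0.237,-1.151],"qd":[-0.641,0.439,-1.025,-0.793],"ee":[0.066,0.131,0.682],"trq":[0.718,-0.291,0.376,2.839]}
{"k":28,"theta":[0.055,0.188,0.226,-1.159],"qd":[-0.641,0.445,-1.01,-0.764],"ee":[0.068,0.136,0.679],"trq":[0.857,-0.297,0.418,2.869]}
{"k":29,"theta":[0.049,0.193,0.216,-1.166],"qd":[-0.64,0.45,-0.994,-0.736],"ee":[0.069,0.141,0.677],"trq":[0.993,-0.306,0.457,2.898]}
{"k":30,"theta":[0.042,0.197,0.207,-1.173],"qd":[-0.637,0.455,-0.978,-0.708],"ee":[0.07,0.146,0.675],"trq":[1.124,-0.316,0.495,2.924]}
{"k":31,"theta":[0.036,0.202,0.197,-1.18],"qd":[-0.634,0.46,-0.961,-0.681],"ee":[0.071,0.15,0.672],"trq":[1.25,-0.327,0.531,2.949]}
{"k":32,"theta":[0.03,0.206,0.187,-1.187],"qd":[-0.63,0.463,-0.944,-0.655],"ee":[0.073,0.155,0.67],"trq":[1.373,-0.341,0.566,2.973]}
{"k":33,"theta":[0.024,0.211,0.178,-1.194],"qd":[-0.626,0.467,-0.927,-0.629],"ee":[0.074,0.159,0.668],"trq":[1.491,-0.355,0.599,2.995]}
{"k":34,"theta":[0.017,0.216,0.169,-1.2],"qd":[-0.62,0.469,-0.909,-0.605],"ee":[0.075,0.163,0.666],"trq":[1.605,-0.372,0.632,3.015]}
{"k":35,"theta":[0.011,0.22,0.16,-1.206],"qd":[-0.614,0.472,-0.891,-0.581],"ee":[0.076,0.168,0.663]}
{"summary": "final ee position (m): 0.076 0.168 0.663"}


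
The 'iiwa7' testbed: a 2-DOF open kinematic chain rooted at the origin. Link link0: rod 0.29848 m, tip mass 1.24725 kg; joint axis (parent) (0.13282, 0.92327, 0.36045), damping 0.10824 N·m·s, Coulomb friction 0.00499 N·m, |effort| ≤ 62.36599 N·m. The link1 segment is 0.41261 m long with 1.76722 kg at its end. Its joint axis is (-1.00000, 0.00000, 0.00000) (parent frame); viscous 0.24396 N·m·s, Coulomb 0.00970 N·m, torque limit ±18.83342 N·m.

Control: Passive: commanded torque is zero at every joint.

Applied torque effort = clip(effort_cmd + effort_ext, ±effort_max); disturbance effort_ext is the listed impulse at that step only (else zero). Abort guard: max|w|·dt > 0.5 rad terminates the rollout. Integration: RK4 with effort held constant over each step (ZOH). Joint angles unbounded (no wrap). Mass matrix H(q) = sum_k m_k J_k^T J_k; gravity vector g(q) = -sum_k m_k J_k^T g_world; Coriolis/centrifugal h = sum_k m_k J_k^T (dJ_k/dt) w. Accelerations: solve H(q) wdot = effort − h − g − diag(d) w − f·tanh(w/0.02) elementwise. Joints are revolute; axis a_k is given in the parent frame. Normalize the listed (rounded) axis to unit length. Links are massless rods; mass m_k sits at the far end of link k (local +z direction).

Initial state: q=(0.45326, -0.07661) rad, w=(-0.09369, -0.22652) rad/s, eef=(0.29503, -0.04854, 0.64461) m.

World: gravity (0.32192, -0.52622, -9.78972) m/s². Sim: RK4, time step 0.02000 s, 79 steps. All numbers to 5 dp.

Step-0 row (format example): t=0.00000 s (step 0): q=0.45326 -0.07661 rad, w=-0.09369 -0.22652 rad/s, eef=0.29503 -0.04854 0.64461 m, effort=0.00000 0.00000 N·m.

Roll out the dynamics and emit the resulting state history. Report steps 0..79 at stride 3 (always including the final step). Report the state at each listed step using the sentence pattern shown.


t=0.06000 s (step 3): q=0.46046 -0.09630 rad, w=0.33315 -0.43337 rad/s, eef=0.30033 -0.05634 0.64120 m, effort=0.00000 0.00000 N·m.
t=0.12000 s (step 6): q=0.49335 -0.12930 rad, w=0.76557 -0.67428 rad/s, eef=0.32176 -0.06869 0.62877 m, effort=0.00000 0.00000 N·m.
t=0.18000 s (step 9): q=0.55276 -0.17840 rad, w=1.21978 -0.97390 rad/s, eef=0.35907 -0.08582 0.60452 m, effort=0.00000 0.00000 N·m.
t=0.24000 s (step 12): q=0.64052 -0.24768 rad, w=1.71409 -1.34851 rad/s, eef=0.41136 -0.10756 0.56333 m, effort=0.00000 0.00000 N·m.
t=0.30000 s (step 15): q=0.75976 -0.34164 rad, w=2.27424 -1.79267 rad/s, eef=0.47572 -0.13260 0.49751 m, effort=0.00000 0.00000 N·m.
t=0.36000 s (step 18): q=0.91559 -0.46314 rad, w=2.94349 -2.25055 rad/s, eef=0.54510 -0.15722 0.39730 m, effort=0.00000 0.00000 N·m.
t=0.42000 s (step 21): q=1.11656 -0.60898 rad, w=3.79283 -2.56663 rad/s, eef=0.60574 -0.17354 0.25365 m, effort=0.00000 0.00000 N·m.
t=0.48000 s (step 24): q=1.37596 -0.76218 rad, w=4.90019 -2.42995 rad/s, eef=0.63633 -0.16859 0.06452 m, effort=0.00000 0.00000 N·m.
t=0.54000 s (step 27): q=1.70893 -0.88284 rad, w=6.21030 -1.41395 rad/s, eef=0.61240 -0.12677 -0.15695 m, effort=0.00000 0.00000 N·m.
t=0.60000 s (step 30): q=2.11667 -0.91059 rad, w=7.28527 0.62937 rad/s, eef=0.51501 -0.03662 -0.37924 m, effort=0.00000 0.00000 N·m.
t=0.66000 s (step 33): q=2.56704 -0.80148 rad, w=7.58701 2.94146 rad/s, eef=0.33655 0.10020 -0.55441 m, effort=0.00000 0.00000 N·m.
t=0.72000 s (step 36): q=3.01527 -0.57850 rad, w=7.30796 4.23936 rad/s, eef=0.09146 0.25684 -0.62549 m, effort=0.00000 0.00000 N·m.
t=0.78000 s (step 39): q=3.44280 -0.32555 rad, w=6.94651 3.93242 rad/s, eef=-0.17006 0.38181 -0.56393 m, effort=0.00000 0.00000 N·m.
t=0.84000 s (step 42): q=3.84742 -0.13156 rad, w=6.50422 2.39509 rad/s, eef=-0.38842 0.43556 -0.40365 m, effort=0.00000 0.00000 N·m.
t=0.90000 s (step 45): q=4.21647 -0.04539 rad, w=5.73269 0.48997 rad/s, eef=-0.53620 0.41742 -0.20890 m, effort=0.00000 0.00000 N·m.
t=0.96000 s (step 48): q=4.52912 -0.06510 rad, w=4.65880 -1.05251 rad/s, eef=-0.61795 0.35002 -0.02740 m, effort=0.00000 0.00000 N·m.
t=1.02000 s (step 51): q=4.77462 -0.16024 rad, w=3.53527 -2.03445 rad/s, eef=-0.64995 0.25712 0.11807 m, effort=0.00000 0.00000 N·m.
t=1.08000 s (step 54): q=4.95576 -0.30162 rad, w=2.52687 -2.63704 rad/s, eef=-0.64962 0.15534 0.21999 m, effort=0.00000 0.00000 N·m.
t=1.14000 s (step 57): q=5.08062 -0.47412 rad, w=1.65520 -3.10856 rad/s, eef=-0.63106 0.05366 0.27815 m, effort=0.00000 0.00000 N·m.
t=1.20000 s (step 60): q=5.15617 -0.67551 rad, w=0.87178 -3.61999 rad/s, eef=-0.60247 -0.04402 0.29436 m, effort=0.00000 0.00000 N·m.
t=1.26000 s (step 63): q=5.18527 -0.91081 rad, w=0.08760 -4.24250 rad/s, eef=-0.56526 -0.13463 0.26965 m, effort=0.00000 0.00000 N·m.
t=1.32000 s (step 66): q=5.16338 -1.18623 rad, w=-0.86890 -4.94140 rad/s, eef=-0.51495 -0.21135 0.20470 m, effort=0.00000 0.00000 N·m.
t=1.38000 s (step 69): q=5.06972 -1.50153 rad, w=-2.40802 -5.51664 rad/s, eef=-0.44451 -0.26066 0.10416 m, effort=0.00000 0.00000 N·m.
t=1.44000 s (step 72): q=4.84450 -1.83460 rad, w=-5.45217 -5.38276 rad/s, eef=-0.35151 -0.26701 -0.01598 m, effort=0.00000 0.00000 N·m.
t=1.50000 s (step 75): q=4.37415 -2.10855 rad, w=-10.34153 -3.32118 rad/s, eef=-0.24871 -0.23519 -0.12650 m, effort=0.00000 0.00000 N·m.
t=1.56000 s (step 78): q=3.65769 -2.18379 rad, w=-12.52518 1.11952 rad/s, eef=-0.15978 -0.20235 -0.22617 m, effort=0.00000 0.00000 N·m.
t=1.58000 s (step 79): q=3.41417 -2.14388 rad, w=-11.68899 2.87648 rad/s, eef=-0.12865 -0.19475 -0.26702 m.


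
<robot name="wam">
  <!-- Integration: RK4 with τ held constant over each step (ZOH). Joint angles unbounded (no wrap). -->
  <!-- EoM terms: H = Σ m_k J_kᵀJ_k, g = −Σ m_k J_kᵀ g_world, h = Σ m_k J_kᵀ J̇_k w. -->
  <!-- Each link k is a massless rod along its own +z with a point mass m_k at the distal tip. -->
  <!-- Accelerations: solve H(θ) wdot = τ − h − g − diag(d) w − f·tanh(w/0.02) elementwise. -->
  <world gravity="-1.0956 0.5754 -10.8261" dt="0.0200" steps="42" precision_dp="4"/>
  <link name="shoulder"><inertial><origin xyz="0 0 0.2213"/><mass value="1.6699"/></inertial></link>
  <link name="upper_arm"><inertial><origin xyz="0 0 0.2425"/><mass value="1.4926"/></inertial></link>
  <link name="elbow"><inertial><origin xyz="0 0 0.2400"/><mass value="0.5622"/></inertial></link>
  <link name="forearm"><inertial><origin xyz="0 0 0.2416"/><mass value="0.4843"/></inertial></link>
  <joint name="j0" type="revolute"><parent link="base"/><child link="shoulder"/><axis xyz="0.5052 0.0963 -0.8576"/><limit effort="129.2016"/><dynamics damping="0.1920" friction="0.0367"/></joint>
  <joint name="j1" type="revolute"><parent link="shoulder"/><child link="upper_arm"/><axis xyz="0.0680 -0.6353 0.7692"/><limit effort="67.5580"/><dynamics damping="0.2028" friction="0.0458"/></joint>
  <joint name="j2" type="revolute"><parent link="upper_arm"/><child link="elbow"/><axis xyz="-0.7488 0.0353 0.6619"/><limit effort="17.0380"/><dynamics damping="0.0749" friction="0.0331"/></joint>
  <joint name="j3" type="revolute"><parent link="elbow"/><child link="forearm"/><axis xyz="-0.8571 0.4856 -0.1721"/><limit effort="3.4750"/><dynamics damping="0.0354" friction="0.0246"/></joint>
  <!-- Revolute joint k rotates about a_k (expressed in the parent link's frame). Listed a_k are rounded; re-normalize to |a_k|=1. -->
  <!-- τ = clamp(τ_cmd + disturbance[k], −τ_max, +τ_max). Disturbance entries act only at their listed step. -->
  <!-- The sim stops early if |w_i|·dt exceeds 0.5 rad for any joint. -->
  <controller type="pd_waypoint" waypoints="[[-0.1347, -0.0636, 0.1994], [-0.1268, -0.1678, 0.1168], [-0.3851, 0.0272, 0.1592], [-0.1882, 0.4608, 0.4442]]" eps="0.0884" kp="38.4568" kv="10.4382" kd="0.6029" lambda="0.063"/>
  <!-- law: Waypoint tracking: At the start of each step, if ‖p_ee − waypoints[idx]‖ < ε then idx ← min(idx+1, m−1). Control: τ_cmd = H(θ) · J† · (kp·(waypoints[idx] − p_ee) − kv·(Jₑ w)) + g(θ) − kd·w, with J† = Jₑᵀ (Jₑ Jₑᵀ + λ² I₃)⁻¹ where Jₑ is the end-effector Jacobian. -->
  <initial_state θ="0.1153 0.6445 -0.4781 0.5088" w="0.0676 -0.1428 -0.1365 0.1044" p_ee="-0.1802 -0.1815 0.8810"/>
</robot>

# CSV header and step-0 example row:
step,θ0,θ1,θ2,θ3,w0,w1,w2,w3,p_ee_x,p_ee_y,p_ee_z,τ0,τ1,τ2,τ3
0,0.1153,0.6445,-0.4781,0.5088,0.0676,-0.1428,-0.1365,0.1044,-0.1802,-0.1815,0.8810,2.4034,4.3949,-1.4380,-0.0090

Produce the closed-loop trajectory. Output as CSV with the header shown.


step,θ0,θ1,θ2,θ3,w0,w1,w2,w3,p_ee_x,p_ee_y,p_ee_z,τ0,τ1,τ2,τ3
1,0.1115,0.6593,-0.4949,0.5408,-0.4250,1.6007,-1.4837,3.0062,-0.1795,-0.1818,0.8786,2.5419,2.5168,-0.4446,-1.6638
2,0.1057,0.6953,-0.5190,0.5886,-0.1620,2.0098,-0.9526,1.8110,-0.1827,-0.1840,0.8732,1.8732,1.1153,-0.5366,-0.5245
3,0.1047,0.7405,-0.5384,0.6285,0.0555,2.5020,-0.9866,2.1651,-0.1900,-0.1888,0.8663,1.4403,0.1103,-0.3607,-0.5467
4,0.1088,0.7927,-0.5569,0.6711,0.3685,2.7132,-0.8689,2.1071,-0.1993,-0.1953,0.8577,0.8935,-0.6570,-0.2788,-0.3162
5,0.1194,0.8480,-0.5739,0.7139,0.7006,2.8142,-0.8266,2.1753,-0.2098,-0.2034,0.8479,0.3175,-1.2578,-0.1550,-0.2058
6,0.1364,0.9045,-0.5903,0.7577,1.0072,2.8337,-0.8239,2.2119,-0.2208,-0.2126,0.8370,-0.2817,-1.7626,-0.0057,-0.0957
7,0.1588,0.9611,-0.6072,0.8021,1.2435,2.8259,-0.8628,2.2308,-0.2319,-0.2227,0.8250,-0.8617,-2.2116,0.1608,0.0051
8,0.1851,1.0176,-0.6250,0.8466,1.3956,2.8158,-0.9221,2.2249,-0.2430,-0.2333,0.8121,-1.3956,-2.6176,0.3197,0.1008
9,0.2136,1.0739,-0.6440,0.8908,1.4710,2.8115,-0.9834,2.2015,-0.2538,-0.2442,0.7984,-1.8709,-2.9777,0.4512,0.1864
10,0.2431,1.1301,-0.6642,0.9344,1.4875,2.8113,-1.0347,2.1690,-0.2643,-0.2550,0.7841,-2.2879,-3.2858,0.5453,0.2568
11,0.2725,1.1864,-0.6853,0.9774,1.4633,2.8107,-1.0707,2.1345,-0.2744,-0.2653,0.7694,-2.6527,-3.5388,0.6006,0.3096
12,0.3011,1.2426,-0.7069,1.0197,1.4125,2.8062,-1.0906,2.1023,-0.2839,-0.2751,0.7542,-2.9733,-3.7382,0.6210,0.3445
13,0.3286,1.2987,-0.7288,1.0614,1.3452,2.7956,-1.0958,2.0745,-0.2930,-0.2841,0.7390,-3.2572,-3.8885,0.6127,0.3631
14,0.3546,1.3545,-0.7506,1.1026,1.2678,2.7782,-1.0886,2.0515,-0.3013,-0.2922,0.7236,-3.5107,-3.9956,0.5820,0.3675
15,0.3790,1.4098,-0.7722,1.1434,1.1845,2.7537,-1.0715,2.0330,-0.3090,-0.2995,0.7084,-3.7386,-4.0656,0.5344,0.3603
16,0.4017,1.4647,-0.7934,1.1839,1.0975,2.7225,-1.0463,2.0183,-0.3159,-0.3058,0.6933,-3.9449,-4.1044,0.4746,0.3436
17,0.4227,1.5188,-0.8140,1.2240,1.0085,2.6850,-1.0146,2.0067,-0.3221,-0.3112,0.6784,-4.1324,-4.1169,0.4060,0.3194
18,0.4419,1.5721,-0.8339,1.2640,0.9181,2.6417,-0.9775,1.9974,-0.3275,-0.3157,0.6639,-4.3036,-4.1074,0.3313,0.2892
19,0.4593,1.6245,-0.8530,1.3038,0.8266,2.5933,-0.9359,1.9898,-0.3322,-0.3194,0.6497,-4.4602,-4.0794,0.2527,0.2544
20,0.4748,1.6759,-0.8713,1.3435,0.7342,2.5400,-0.8902,1.9834,-0.3360,-0.3222,0.6360,-4.6036,-4.0362,0.1716,0.2159
21,0.4885,1.7261,-0.8886,1.3831,0.6408,2.4824,-0.8408,1.9778,-0.3392,-0.3243,0.6226,-4.7349,-3.9803,0.0892,0.1746
22,0.5003,1.7752,-0.9049,1.4225,0.5463,2.4207,-0.7879,1.9725,-0.3416,-0.3257,0.6098,-4.8545,-3.9139,0.0066,0.1311
23,0.5103,1.8230,-0.9201,1.4619,0.4508,2.3552,-0.7316,1.9674,-0.3434,-0.3265,0.5974,-4.9627,-3.8393,-0.0755,0.0861
24,0.5183,1.8695,-0.9342,1.5012,0.3543,2.2860,-0.6720,1.9621,-0.3444,-0.3266,0.5855,-5.0589,-3.7582,-0.1561,0.0401
25,0.5244,1.9145,-0.9470,1.5403,0.2571,2.2131,-0.6093,1.9564,-0.3449,-0.3263,0.5741,-5.1423,-3.6723,-0.2346,-0.0065
26,0.5285,1.9580,-0.9585,1.5793,0.1595,2.1365,-0.5439,1.9499,-0.3447,-0.3254,0.5631,-5.2114,-3.5835,-0.3100,-0.0532
27,0.5307,2.0000,-0.9687,1.6182,0.0623,2.0562,-0.4760,1.9425,-0.3440,-0.3241,0.5525,-5.2642,-3.4933,-0.3815,-0.0995
28,0.5310,2.0403,-0.9776,1.6569,-0.0302,1.9713,-0.4096,1.9351,-0.3427,-0.3224,0.5424,-5.2999,-3.4034,-0.4454,-0.1458
29,0.5296,2.0789,-0.9852,1.6955,-0.1128,1.8813,-0.3481,1.9274,-0.3410,-0.3203,0.5327,-5.3178,-3.3156,-0.4984,-0.1913
30,0.5265,2.1156,-0.9915,1.7339,-0.1939,1.7885,-0.2825,1.9148,-0.3387,-0.3180,0.5234,-5.3137,-3.2301,-0.5488,-0.2330
31,0.5219,2.1504,-0.9965,1.7720,-0.2712,1.6928,-0.2160,1.8998,-0.3360,-0.3155,0.5145,-5.2851,-3.1479,-0.5936,-0.2726
32,0.5158,2.1833,-1.0002,1.8098,-0.3421,1.5946,-0.1506,1.8827,-0.3329,-0.3127,0.5059,-5.2312,-3.0702,-0.6311,-0.3100
33,0.5083,2.2143,-1.0027,1.8473,-0.4047,1.4939,-0.0882,1.8635,-0.3295,-0.3098,0.4977,-5.1524,-2.9974,-0.6604,-0.3449
34,0.4997,2.2431,-1.0039,1.8843,-0.4569,1.3916,-0.0303,1.8421,-0.3257,-0.3067,0.4898,-5.0505,-2.9299,-0.6809,-0.3771
35,0.4902,2.2700,-1.0041,1.9209,-0.4934,1.2879,0.0110,1.8202,-0.3217,-0.3035,0.4823,-4.9196,-2.8689,-0.6803,-0.4074
36,0.4801,2.2947,-1.0036,1.9571,-0.5113,1.1836,0.0315,1.7970,-0.3173,-0.3003,0.4750,-4.7627,-2.8137,-0.6561,-0.4351
37,0.4699,2.3174,-1.0028,1.9927,-0.5159,1.0803,0.0534,1.7689,-0.3127,-0.2970,0.4682,-4.6057,-2.7607,-0.6342,-0.4579
38,0.4597,2.3380,-1.0015,2.0278,-0.5077,0.9789,0.0766,1.7384,-0.3080,-0.2936,0.4616,-4.4528,-2.7105,-0.6153,-0.4775
39,0.4497,2.3566,-0.9998,2.0622,-0.4871,0.8801,0.0989,1.7069,-0.3031,-0.2902,0.4553,-4.3052,-2.6638,-0.5971,-0.4947
40,0.4403,2.3732,-0.9977,2.0960,-0.4543,0.7844,0.1191,1.6749,-0.2983,-0.2867,0.4493,-4.1645,-2.6212,-0.5784,-0.5096
41,0.4317,2.3880,-0.9951,2.1292,-0.4102,0.6921,0.1369,1.6426,-0.2935,-0.2832,0.4436,-4.0324,-2.5828,-0.5588,-0.5223
42,0.4240,2.4010,-0.9922,2.1617,-0.3558,0.6034,0.1524,1.6103,-0.2888,-0.2796,0.4381,,,,


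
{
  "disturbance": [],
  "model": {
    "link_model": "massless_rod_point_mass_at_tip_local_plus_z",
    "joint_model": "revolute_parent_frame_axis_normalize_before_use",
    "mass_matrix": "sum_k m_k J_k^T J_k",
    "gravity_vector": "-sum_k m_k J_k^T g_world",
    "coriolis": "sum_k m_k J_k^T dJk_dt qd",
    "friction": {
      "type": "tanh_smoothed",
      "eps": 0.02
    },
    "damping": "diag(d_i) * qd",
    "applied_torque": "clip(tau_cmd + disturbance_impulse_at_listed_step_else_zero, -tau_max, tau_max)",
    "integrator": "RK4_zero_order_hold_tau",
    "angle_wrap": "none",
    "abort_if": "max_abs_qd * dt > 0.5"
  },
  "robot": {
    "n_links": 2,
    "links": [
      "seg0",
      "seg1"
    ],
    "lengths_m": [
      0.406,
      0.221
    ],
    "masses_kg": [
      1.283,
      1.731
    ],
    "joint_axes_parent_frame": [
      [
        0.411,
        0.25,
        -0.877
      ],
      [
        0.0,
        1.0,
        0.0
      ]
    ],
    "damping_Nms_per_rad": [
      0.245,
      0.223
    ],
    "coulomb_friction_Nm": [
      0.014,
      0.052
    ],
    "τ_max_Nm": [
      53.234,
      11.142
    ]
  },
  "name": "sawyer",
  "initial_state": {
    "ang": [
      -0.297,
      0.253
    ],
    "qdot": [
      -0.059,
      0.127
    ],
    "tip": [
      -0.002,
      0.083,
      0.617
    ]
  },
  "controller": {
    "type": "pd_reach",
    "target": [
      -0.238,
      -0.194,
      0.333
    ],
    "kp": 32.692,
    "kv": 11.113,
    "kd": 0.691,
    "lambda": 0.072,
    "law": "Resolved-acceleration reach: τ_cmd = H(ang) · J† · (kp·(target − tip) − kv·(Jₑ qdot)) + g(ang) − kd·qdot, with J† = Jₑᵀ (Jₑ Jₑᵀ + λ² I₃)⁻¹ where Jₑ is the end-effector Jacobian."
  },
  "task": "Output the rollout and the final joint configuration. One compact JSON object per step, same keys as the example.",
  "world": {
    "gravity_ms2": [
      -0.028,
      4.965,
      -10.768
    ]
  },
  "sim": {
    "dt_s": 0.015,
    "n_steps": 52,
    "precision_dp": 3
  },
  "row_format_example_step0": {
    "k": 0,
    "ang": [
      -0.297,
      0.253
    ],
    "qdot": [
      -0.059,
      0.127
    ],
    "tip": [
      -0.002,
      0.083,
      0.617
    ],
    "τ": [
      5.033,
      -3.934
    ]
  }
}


{"k":1,"ang":[-0.296,0.25],"qdot":[0.142,-0.483],"tip":[-0.002,0.083,0.617],"\u03c4":[4.766,-3.117]}
{"k":2,"ang":[-0.293,0.24],"qdot":[0.278,-0.884],"tip":[-0.004,0.081,0.618],"\u03c4":[4.579,-2.558]}
{"k":3,"ang":[-0.288,0.225],"qdot":[0.374,-1.154],"tip":[-0.006,0.079,0.618],"\u03c4":[4.442,-2.163]}
{"k":4,"ang":[-0.282,0.206],"qdot":[0.445,-1.338],"tip":[-0.008,0.077,0.619],"\u03c4":[4.34,-1.871]}
{"k":5,"ang":[-0.275,0.185],"qdot":[0.499,-1.466],"tip":[-0.011,0.074,0.62],"\u03c4":[4.259,-1.646]}
{"k":6,"ang":[-0.267,0.162],"qdot":[0.543,-1.557],"tip":[-0.015,0.071,0.621],"\u03c4":[4.194,-1.464]}
{"k":7,"ang":[-0.259,0.139],"qdot":[0.579,-1.625],"tip":[-0.018,0.068,0.622],"\u03c4":[4.138,-1.307]}
{"k":8,"ang":[-0.25,0.114],"qdot":[0.611,-1.676],"tip":[-0.021,0.065,0.622],"\u03c4":[4.089,-1.166]}
{"k":9,"ang":[-0.241,0.088],"qdot":[0.641,-1.717],"tip":[-0.025,0.061,0.623],"\u03c4":[4.044,-1.033]}
{"k":10,"ang":[-0.231,0.062],"qdot":[0.669,-1.751],"tip":[-0.028,0.058,0.623],"\u03c4":[4.002,-0.906]}
{"k":11,"ang":[-0.221,0.036],"qdot":[0.696,-1.78],"tip":[-0.032,0.055,0.624],"\u03c4":[3.961,-0.781]}
{"k":12,"ang":[-0.21,0.009],"qdot":[0.723,-1.805],"tip":[-0.036,0.051,0.624],"\u03c4":[3.922,-0.656]}
{"k":13,"ang":[-0.199,-0.018],"qdot":[0.75,-1.827],"tip":[-0.039,0.047,0.624],"\u03c4":[3.883,-0.531]}
{"k":14,"ang":[-0.187,-0.046],"qdot":[0.777,-1.847],"tip":[-0.043,0.044,0.624],"\u03c4":[3.844,-0.405]}
{"k":15,"ang":[-0.176,-0.073],"qdot":[0.805,-1.865],"tip":[-0.047,0.04,0.624],"\u03c4":[3.805,-0.277]}
{"k":16,"ang":[-0.163,-0.101],"qdot":[0.834,-1.881],"tip":[-0.051,0.037,0.623],"\u03c4":[3.767,-0.147]}
{"k":17,"ang":[-0.151,-0.13],"qdot":[0.863,-1.896],"tip":[-0.054,0.033,0.623],"\u03c4":[3.728,-0.017]}
{"k":18,"ang":[-0.138,-0.158],"qdot":[0.892,-1.908],"tip":[-0.058,0.03,0.622],"\u03c4":[3.689,0.116]}
{"k":19,"ang":[-0.124,-0.187],"qdot":[0.922,-1.919],"tip":[-0.062,0.026,0.621],"\u03c4":[3.649,0.25]}
{"k":20,"ang":[-0.11,-0.216],"qdot":[0.953,-1.929],"tip":[-0.065,0.023,0.62],"\u03c4":[3.61,0.384]}
{"k":21,"ang":[-0.095,-0.245],"qdot":[0.985,-1.936],"tip":[-0.069,0.019,0.619],"\u03c4":[3.57,0.52]}
{"k":22,"ang":[-0.08,-0.274],"qdot":[1.016,-1.942],"tip":[-0.073,0.016,0.617],"\u03c4":[3.529,0.656]}
{"k":23,"ang":[-0.065,-0.303],"qdot":[1.049,-1.945],"tip":[-0.076,0.012,0.616],"\u03c4":[3.489,0.793]}
{"k":24,"ang":[-0.049,-0.332],"qdot":[1.081,-1.947],"tip":[-0.08,0.009,0.614],"\u03c4":[3.448,0.929]}
{"k":25,"ang":[-0.033,-0.361],"qdot":[1.114,-1.947],"tip":[-0.083,0.006,0.612],"\u03c4":[3.406,1.065]}
{"k":26,"ang":[-0.016,-0.39],"qdot":[1.147,-1.944],"tip":[-0.086,0.003,0.61],"\u03c4":[3.364,1.201]}
{"k":27,"ang":[0.002,-0.419],"qdot":[1.18,-1.939],"tip":[-0.09,-0.0,0.608],"\u03c4":[3.322,1.336]}
{"k":28,"ang":[0.02,-0.448],"qdot":[1.213,-1.932],"tip":[-0.093,-0.003,0.606],"\u03c4":[3.279,1.469]}
{"k":29,"ang":[0.038,-0.477],"qdot":[1.246,-1.923],"tip":[-0.096,-0.006,0.603],"\u03c4":[3.235,1.6]}
{"k":30,"ang":[0.057,-0.506],"qdot":[1.277,-1.912],"tip":[-0.099,-0.009,0.601],"\u03c4":[3.19,1.73]}
{"k":31,"ang":[0.076,-0.534],"qdot":[1.308,-1.898],"tip":[-0.102,-0.012,0.598],"\u03c4":[3.145,1.858]}
{"k":32,"ang":[0.096,-0.563],"qdot":[1.338,-1.882],"tip":[-0.104,-0.014,0.595],"\u03c4":[3.098,1.982]}
{"k":33,"ang":[0.117,-0.591],"qdot":[1.367,-1.864],"tip":[-0.107,-0.017,0.592],"\u03c4":[3.05,2.104]}
{"k":34,"ang":[0.137,-0.619],"qdot":[1.394,-1.843],"tip":[-0.109,-0.019,0.59],"\u03c4":[3.0,2.223]}
{"k":35,"ang":[0.158,-0.646],"qdot":[1.419,-1.82],"tip":[-0.111,-0.021,0.587],"\u03c4":[2.949,2.338]}
{"k":36,"ang":[0.18,-0.673],"qdot":[1.441,-1.795],"tip":[-0.113,-0.023,0.584],"\u03c4":[2.897,2.449]}
{"k":37,"ang":[0.201,-0.7],"qdot":[1.461,-1.768],"tip":[-0.115,-0.025,0.581],"\u03c4":[2.843,2.557]}
{"k":38,"ang":[0.224,-0.726],"qdot":[1.478,-1.739],"tip":[-0.117,-0.027,0.577],"\u03c4":[2.787,2.66]}
{"k":39,"ang":[0.246,-0.752],"qdot":[1.492,-1.708],"tip":[-0.119,-0.029,0.574],"\u03c4":[2.73,2.76]}
{"k":40,"ang":[0.268,-0.777],"qdot":[1.503,-1.675],"tip":[-0.12,-0.03,0.571],"\u03c4":[2.672,2.855]}
{"k":41,"ang":[0.291,-0.802],"qdot":[1.51,-1.641],"tip":[-0.122,-0.032,0.568],"\u03c4":[2.613,2.945]}
{"k":42,"ang":[0.313,-0.826],"qdot":[1.513,-1.605],"tip":[-0.123,-0.033,0.565],"\u03c4":[2.553,3.031]}
{"k":43,"ang":[0.336,-0.85],"qdot":[1.512,-1.568],"tip":[-0.124,-0.034,0.562],"\u03c4":[2.492,3.113]}
{"k":44,"ang":[0.359,-0.873],"qdot":[1.507,-1.529],"tip":[-0.125,-0.036,0.559],"\u03c4":[2.432,3.191]}
{"k":45,"ang":[0.381,-0.896],"qdot":[1.498,-1.49],"tip":[-0.126,-0.037,0.556],"\u03c4":[2.371,3.265]}
{"k":46,"ang":[0.404,-0.918],"qdot":[1.486,-1.45],"tip":[-0.126,-0.038,0.553],"\u03c4":[2.311,3.334]}
{"k":47,"ang":[0.426,-0.939],"qdot":[1.47,-1.41],"tip":[-0.127,-0.039,0.55],"\u03c4":[2.252,3.4]}
{"k":48,"ang":[0.448,-0.96],"qdot":[1.451,-1.37],"tip":[-0.128,-0.039,0.547],"\u03c4":[2.194,3.461]}
{"k":49,"ang":[0.469,-0.98],"qdot":[1.428,-1.329],"tip":[-0.128,-0.04,0.544],"\u03c4":[2.138,3.52]}
{"k":50,"ang":[0.49,-1.0],"qdot":[1.404,-1.289],"tip":[-0.128,-0.041,0.541],"\u03c4":[2.084,3.574]}
{"k":51,"ang":[0.511,-1.019],"qdot":[1.376,-1.249],"tip":[-0.128,-0.041,0.538],"\u03c4":[2.031,3.626]}
{"k":52,"ang":[0.532,-1.037],"qdot":[1.347,-1.21],"tip":[-0.129,-0.042,0.535]}
{"summary": "final ang (rad): 0.532 -1.037"}


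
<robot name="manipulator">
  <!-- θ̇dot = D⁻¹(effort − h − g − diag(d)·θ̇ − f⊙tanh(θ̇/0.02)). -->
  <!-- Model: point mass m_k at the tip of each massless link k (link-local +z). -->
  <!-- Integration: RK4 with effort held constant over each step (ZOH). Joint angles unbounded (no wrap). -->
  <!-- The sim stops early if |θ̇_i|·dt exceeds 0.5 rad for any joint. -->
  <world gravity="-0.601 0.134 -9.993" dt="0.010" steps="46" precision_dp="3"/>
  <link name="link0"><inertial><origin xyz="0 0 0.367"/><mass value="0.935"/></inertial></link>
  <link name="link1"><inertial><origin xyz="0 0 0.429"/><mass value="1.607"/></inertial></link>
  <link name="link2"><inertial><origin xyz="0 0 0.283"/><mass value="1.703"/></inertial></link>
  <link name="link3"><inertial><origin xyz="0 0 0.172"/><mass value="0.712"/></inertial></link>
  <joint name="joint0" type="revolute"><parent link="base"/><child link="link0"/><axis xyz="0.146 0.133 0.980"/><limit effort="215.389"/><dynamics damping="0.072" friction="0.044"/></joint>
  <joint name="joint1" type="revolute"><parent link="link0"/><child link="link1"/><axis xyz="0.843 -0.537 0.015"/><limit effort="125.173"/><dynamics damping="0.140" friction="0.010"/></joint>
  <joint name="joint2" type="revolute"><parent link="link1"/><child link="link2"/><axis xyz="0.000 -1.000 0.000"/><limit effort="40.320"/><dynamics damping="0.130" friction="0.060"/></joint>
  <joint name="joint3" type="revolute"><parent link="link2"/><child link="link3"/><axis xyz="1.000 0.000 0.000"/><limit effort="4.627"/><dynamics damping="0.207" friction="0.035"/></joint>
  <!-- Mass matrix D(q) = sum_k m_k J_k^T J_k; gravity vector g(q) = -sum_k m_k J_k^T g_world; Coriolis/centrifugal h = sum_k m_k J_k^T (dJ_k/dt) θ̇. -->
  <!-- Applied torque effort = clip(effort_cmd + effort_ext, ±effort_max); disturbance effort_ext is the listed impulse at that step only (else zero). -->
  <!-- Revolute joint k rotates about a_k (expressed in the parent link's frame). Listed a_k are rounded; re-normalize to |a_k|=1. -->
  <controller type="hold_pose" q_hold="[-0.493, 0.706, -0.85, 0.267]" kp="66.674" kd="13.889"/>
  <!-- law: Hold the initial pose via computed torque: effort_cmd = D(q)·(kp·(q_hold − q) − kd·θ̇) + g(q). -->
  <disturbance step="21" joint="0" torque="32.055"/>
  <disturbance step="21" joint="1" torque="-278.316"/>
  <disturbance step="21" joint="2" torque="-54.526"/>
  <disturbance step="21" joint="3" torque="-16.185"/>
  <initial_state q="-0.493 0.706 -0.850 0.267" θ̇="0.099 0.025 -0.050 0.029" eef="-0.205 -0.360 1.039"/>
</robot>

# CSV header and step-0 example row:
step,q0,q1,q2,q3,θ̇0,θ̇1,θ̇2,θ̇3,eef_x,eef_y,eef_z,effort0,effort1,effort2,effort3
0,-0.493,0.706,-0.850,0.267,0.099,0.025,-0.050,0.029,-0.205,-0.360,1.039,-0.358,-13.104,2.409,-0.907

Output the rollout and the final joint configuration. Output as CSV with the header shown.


step,q0,q1,q2,q3,θ̇0,θ̇1,θ̇2,θ̇3,eef_x,eef_y,eef_z,effort0,effort1,effort2,effort3
1,-0.492,0.706,-0.850,0.267,0.086,0.022,-0.040,0.010,-0.204,-0.361,1.039,-0.213,-13.095,2.347,-0.899
2,-0.491,0.706,-0.851,0.267,0.074,0.018,-0.030,0.004,-0.204,-0.361,1.038,-0.077,-13.086,2.290,-0.893
3,-0.491,0.707,-0.851,0.267,0.063,0.015,-0.022,0.002,-0.203,-0.361,1.038,0.048,-13.078,2.238,-0.888
4,-0.490,0.707,-0.851,0.267,0.053,0.012,-0.016,0.002,-0.203,-0.362,1.038,0.164,-13.070,2.191,-0.884
5,-0.490,0.707,-0.851,0.267,0.044,0.009,-0.011,0.001,-0.203,-0.362,1.038,0.271,-13.063,2.149,-0.881
6,-0.489,0.707,-0.851,0.267,0.036,0.007,-0.008,0.001,-0.202,-0.362,1.038,0.369,-13.057,2.112,-0.878
7,-0.489,0.707,-0.852,0.267,0.028,0.006,-0.005,0.001,-0.202,-0.362,1.038,0.459,-13.051,2.079,-0.875
8,-0.489,0.707,-0.852,0.267,0.021,0.004,-0.003,0.000,-0.202,-0.362,1.038,0.541,-13.046,2.049,-0.873
9,-0.488,0.707,-0.852,0.267,0.014,0.003,-0.002,0.000,-0.202,-0.362,1.038,0.616,-13.041,2.023,-0.870
10,-0.488,0.707,-0.852,0.267,0.009,0.002,-0.001,0.000,-0.202,-0.362,1.038,0.683,-13.037,1.999,-0.869
11,-0.488,0.707,-0.852,0.267,0.004,0.001,0.000,-0.000,-0.202,-0.362,1.038,0.743,-13.033,1.977,-0.867
12,-0.488,0.707,-0.852,0.267,0.000,-0.000,0.001,-0.000,-0.202,-0.362,1.038,0.796,-13.029,1.958,-0.865
13,-0.488,0.707,-0.852,0.267,-0.003,-0.001,0.002,-0.000,-0.202,-0.362,1.038,0.843,-13.026,1.942,-0.864
14,-0.488,0.707,-0.852,0.267,-0.006,-0.001,0.002,-0.000,-0.202,-0.362,1.038,0.885,-13.023,1.926,-0.863
15,-0.488,0.707,-0.852,0.267,-0.008,-0.002,0.003,-0.000,-0.202,-0.362,1.038,0.922,-13.021,1.913,-0.861
16,-0.488,0.707,-0.852,0.267,-0.010,-0.002,0.003,-0.000,-0.202,-0.362,1.038,0.955,-13.018,1.901,-0.860
17,-0.488,0.707,-0.852,0.267,-0.011,-0.003,0.004,-0.001,-0.202,-0.362,1.038,0.984,-13.016,1.891,-0.860
18,-0.489,0.707,-0.851,0.267,-0.013,-0.003,0.004,-0.001,-0.202,-0.362,1.038,1.010,-13.014,1.881,-0.859
19,-0.489,0.707,-0.851,0.267,-0.014,-0.003,0.004,-0.001,-0.202,-0.362,1.038,1.033,-13.013,1.873,-0.858
20,-0.489,0.707,-0.851,0.267,-0.014,-0.003,0.004,-0.001,-0.202,-0.362,1.038,1.053,-13.011,1.866,-0.857
21,-0.489,0.707,-0.851,0.267,-0.015,-0.003,0.004,-0.001,-0.202,-0.362,1.038,33.126,-125.173,-40.320,-4.627
22,-0.490,0.703,-0.857,0.272,-0.194,-0.702,-1.063,0.830,-0.199,-0.361,1.038,-3.482,3.033,7.880,-0.301
23,-0.492,0.697,-0.866,0.279,-0.159,-0.604,-0.888,0.578,-0.193,-0.360,1.038,-3.050,1.680,7.354,-0.320
24,-0.493,0.691,-0.875,0.283,-0.129,-0.514,-0.735,0.391,-0.187,-0.358,1.039,-2.650,0.410,6.869,-0.346
25,-0.494,0.687,-0.881,0.287,-0.105,-0.433,-0.601,0.253,-0.183,-0.357,1.039,-2.279,-0.779,6.422,-0.377
26,-0.495,0.683,-0.887,0.289,-0.084,-0.360,-0.484,0.151,-0.179,-0.356,1.039,-1.937,-1.889,6.009,-0.410
27,-0.496,0.679,-0.891,0.290,-0.066,-0.294,-0.381,0.076,-0.176,-0.355,1.039,-1.621,-2.922,5.627,-0.444
28,-0.497,0.677,-0.894,0.290,-0.050,-0.236,-0.292,0.022,-0.173,-0.354,1.040,-1.330,-3.881,5.274,-0.478
29,-0.497,0.675,-0.897,0.290,-0.037,-0.185,-0.213,-0.003,-0.171,-0.353,1.040,-1.062,-4.771,4.948,-0.515
30,-0.497,0.673,-0.899,0.290,-0.026,-0.140,-0.144,-0.009,-0.170,-0.352,1.040,-0.815,-5.593,4.647,-0.553
31,-0.498,0.672,-0.900,0.290,-0.017,-0.100,-0.084,-0.010,-0.169,-0.352,1.041,-0.588,-6.353,4.369,-0.588
32,-0.498,0.671,-0.900,0.290,-0.009,-0.065,-0.032,-0.010,-0.168,-0.352,1.041,-0.380,-7.053,4.112,-0.621
33,-0.498,0.670,-0.900,0.290,-0.004,-0.034,0.009,-0.011,-0.168,-0.351,1.041,-0.188,-7.696,3.879,-0.652
34,-0.498,0.670,-0.900,0.290,-0.001,-0.006,0.038,-0.014,-0.168,-0.351,1.041,-0.011,-8.287,3.676,-0.680
35,-0.498,0.670,-0.900,0.290,0.001,0.019,0.062,-0.014,-0.168,-0.351,1.041,0.149,-8.827,3.490,-0.706
36,-0.498,0.671,-0.899,0.289,0.002,0.040,0.082,-0.014,-0.168,-0.351,1.041,0.295,-9.320,3.319,-0.730
37,-0.498,0.671,-0.898,0.289,0.003,0.058,0.099,-0.014,-0.169,-0.351,1.041,0.428,-9.769,3.162,-0.752
38,-0.498,0.672,-0.897,0.289,0.004,0.073,0.113,-0.014,-0.170,-0.352,1.041,0.547,-10.179,3.019,-0.771
39,-0.498,0.672,-0.896,0.289,0.005,0.085,0.124,-0.014,-0.171,-0.352,1.041,0.655,-10.551,2.887,-0.789
40,-0.498,0.673,-0.895,0.289,0.005,0.095,0.133,-0.014,-0.172,-0.352,1.041,0.752,-10.889,2.767,-0.805
41,-0.498,0.674,-0.893,0.289,0.006,0.103,0.140,-0.014,-0.173,-0.352,1.041,0.838,-11.195,2.658,-0.819
42,-0.498,0.675,-0.892,0.289,0.006,0.110,0.145,-0.014,-0.174,-0.353,1.041,0.916,-11.471,2.559,-0.832
43,-0.498,0.677,-0.890,0.288,0.006,0.115,0.148,-0.014,-0.175,-0.353,1.041,0.984,-11.720,2.468,-0.844
44,-0.498,0.678,-0.889,0.288,0.006,0.118,0.150,-0.014,-0.176,-0.353,1.040,1.044,-11.943,2.387,-0.854
45,-0.497,0.679,-0.887,0.288,0.007,0.120,0.151,-0.014,-0.177,-0.354,1.040,1.097,-12.143,2.313,-0.863
46,-0.497,0.680,-0.886,0.288,0.007,0.121,0.150,-0.014,-0.179,-0.354,1.040,,,,
# final q (rad): -0.497 0.680 -0.886 0.288
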